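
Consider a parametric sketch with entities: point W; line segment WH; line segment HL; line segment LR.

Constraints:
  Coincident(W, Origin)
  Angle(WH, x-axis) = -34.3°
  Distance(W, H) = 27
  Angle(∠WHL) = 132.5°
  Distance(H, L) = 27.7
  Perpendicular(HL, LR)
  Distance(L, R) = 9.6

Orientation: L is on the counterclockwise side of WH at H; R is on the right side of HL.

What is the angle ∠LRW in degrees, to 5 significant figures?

57.289°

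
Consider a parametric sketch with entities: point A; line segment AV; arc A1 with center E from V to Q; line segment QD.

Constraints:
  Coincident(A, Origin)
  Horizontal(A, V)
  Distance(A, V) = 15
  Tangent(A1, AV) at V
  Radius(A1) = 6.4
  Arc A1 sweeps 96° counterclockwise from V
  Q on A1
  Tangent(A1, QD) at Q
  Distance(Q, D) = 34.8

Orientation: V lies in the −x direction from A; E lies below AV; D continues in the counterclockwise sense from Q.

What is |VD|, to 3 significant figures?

41.8

A is at the origin; A and V share the same y with |AV| = 15.0 and V on the −x side, so V = (-15.0, 0.00). The tangent condition forces EV to be normal to AV, so E = V + (0, -6.4) = (-15.0, -6.40). On A1, V sits at bearing 90° from E; a 96° counterclockwise sweep puts Q at bearing 186°, so Q = E + 6.4·(cos 186°, sin 186°) = (-21.4, -7.07). Tangency of A1 to QD means the radius EQ is perpendicular to QD, so QD runs along (−sin 186°, cos 186°); with |QD| = 34.8, D = (-17.7, -41.7). Then |VD| = |D − V| = 41.8.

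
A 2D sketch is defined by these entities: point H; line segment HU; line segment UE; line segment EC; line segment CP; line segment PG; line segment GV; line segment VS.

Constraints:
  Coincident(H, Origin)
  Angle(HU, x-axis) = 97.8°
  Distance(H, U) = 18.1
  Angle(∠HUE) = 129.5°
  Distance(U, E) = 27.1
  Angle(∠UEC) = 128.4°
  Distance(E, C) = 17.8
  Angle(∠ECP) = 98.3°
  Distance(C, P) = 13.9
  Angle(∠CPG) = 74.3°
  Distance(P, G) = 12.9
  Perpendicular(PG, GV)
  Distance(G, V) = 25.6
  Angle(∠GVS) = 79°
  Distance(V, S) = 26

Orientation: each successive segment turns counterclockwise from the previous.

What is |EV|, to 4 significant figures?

16.82

H is at the origin; HU runs at 97.8° with length 18.1, so U = (-2.456, 17.93). ∠HUE = 129.5° gives UE at 148.3° from the x-axis; with |UE| = 27.1, E = (-25.51, 32.17). ∠UEC = 128.4° gives EC at -160.1° from the x-axis; with |EC| = 17.8, C = (-42.25, 26.11). ∠ECP = 98.3° gives CP at -78.40° from the x-axis; with |CP| = 13.9, P = (-39.46, 12.50). ∠CPG = 74.3° gives PG at 27.30° from the x-axis; with |PG| = 12.9, G = (-27.99, 18.41). PG ⟂ GV, so GV runs at 117.3°; with |GV| = 25.6, V = (-39.73, 41.16). Then |EV| = |V − E| = 16.82.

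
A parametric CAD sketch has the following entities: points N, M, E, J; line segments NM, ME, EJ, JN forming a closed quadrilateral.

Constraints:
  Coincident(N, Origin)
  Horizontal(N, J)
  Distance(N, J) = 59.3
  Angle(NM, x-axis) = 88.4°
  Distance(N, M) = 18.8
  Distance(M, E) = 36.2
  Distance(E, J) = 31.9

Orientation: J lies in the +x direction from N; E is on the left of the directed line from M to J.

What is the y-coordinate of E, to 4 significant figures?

22.36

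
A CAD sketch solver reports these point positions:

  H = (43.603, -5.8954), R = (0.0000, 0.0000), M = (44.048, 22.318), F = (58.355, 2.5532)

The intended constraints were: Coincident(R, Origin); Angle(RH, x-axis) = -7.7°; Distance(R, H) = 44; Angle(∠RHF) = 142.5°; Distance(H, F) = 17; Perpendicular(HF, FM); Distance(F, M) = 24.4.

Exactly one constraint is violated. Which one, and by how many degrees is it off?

Perpendicular(HF, FM) — off by 6.10°.

R = (0.00, 0.00) ✓; RH at -7.700° ✓; |RH| = 44.00 ✓; ∠RHF = 142.5° ✓; |HF| = 17.00 ✓; ∠(HF, FM) = 96.10° ✗; |FM| = 24.40 ✓.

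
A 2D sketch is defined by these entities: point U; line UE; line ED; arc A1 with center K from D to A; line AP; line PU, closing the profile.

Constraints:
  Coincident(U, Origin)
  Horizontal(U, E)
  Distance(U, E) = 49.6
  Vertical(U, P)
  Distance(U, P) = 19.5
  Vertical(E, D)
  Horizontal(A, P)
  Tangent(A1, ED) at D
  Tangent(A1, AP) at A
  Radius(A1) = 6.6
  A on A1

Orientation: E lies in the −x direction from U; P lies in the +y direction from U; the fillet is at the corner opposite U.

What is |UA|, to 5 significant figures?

47.215

The virtual corner opposite U is at (-49.600, 19.500). A1 meets ED tangentially, so KD is at right angles to ED and the tangent condition forces KA to be normal to AP, with radius 6.6, so the center K sits 6.6 in from both sides at K = (-43.000, 12.900). That places the tangent points at D = (-49.600, 12.900) on ED and A = (-43.000, 19.500) on AP. Then |UA| = |A − U| = 47.215.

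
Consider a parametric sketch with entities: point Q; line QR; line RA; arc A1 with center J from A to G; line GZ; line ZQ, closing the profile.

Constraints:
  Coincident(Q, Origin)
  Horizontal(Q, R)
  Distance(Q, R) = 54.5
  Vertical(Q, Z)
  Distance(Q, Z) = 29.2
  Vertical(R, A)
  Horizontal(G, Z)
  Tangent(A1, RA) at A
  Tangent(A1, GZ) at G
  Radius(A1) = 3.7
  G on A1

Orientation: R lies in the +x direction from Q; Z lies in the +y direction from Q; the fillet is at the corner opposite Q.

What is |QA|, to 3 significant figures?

60.2

Q is at the origin; QR is horizontal with |QR| = 54.5 and R on the +x side, so R = (54.5, 0.00). QZ is vertical with |QZ| = 29.2 and Z on the +y side, so Z = (0.00, 29.2). The virtual corner opposite Q is at (54.5, 29.2). A1 meets RA tangentially, so JA is at right angles to RA and tangency of A1 to GZ means the radius JG is perpendicular to GZ, with radius 3.7, so the center J sits 3.7 in from both sides at J = (50.8, 25.5). That places the tangent points at A = (54.5, 25.5) on RA and G = (50.8, 29.2) on GZ. Then |QA| = |A − Q| = 60.2.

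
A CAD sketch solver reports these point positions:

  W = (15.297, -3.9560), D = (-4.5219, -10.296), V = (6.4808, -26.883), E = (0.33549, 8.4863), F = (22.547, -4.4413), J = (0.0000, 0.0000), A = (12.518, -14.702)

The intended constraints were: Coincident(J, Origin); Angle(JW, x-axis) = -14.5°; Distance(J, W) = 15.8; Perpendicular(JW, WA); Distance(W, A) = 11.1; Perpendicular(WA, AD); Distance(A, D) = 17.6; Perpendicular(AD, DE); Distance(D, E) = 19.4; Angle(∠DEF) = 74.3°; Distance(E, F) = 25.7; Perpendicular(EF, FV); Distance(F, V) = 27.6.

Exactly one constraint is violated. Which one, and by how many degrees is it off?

Perpendicular(EF, FV) — off by 5.40°.

J = (0.00, 0.00) ✓; JW at -14.50° ✓; |JW| = 15.80 ✓; ∠(JW, WA) = 90.00° ✓; |WA| = 11.10 ✓; ∠(WA, AD) = 90.00° ✓; |AD| = 17.60 ✓; ∠(AD, DE) = 90.00° ✓; |DE| = 19.40 ✓; ∠DEF = 74.30° ✓; |EF| = 25.70 ✓; ∠(EF, FV) = 95.40° ✗; |FV| = 27.60 ✓.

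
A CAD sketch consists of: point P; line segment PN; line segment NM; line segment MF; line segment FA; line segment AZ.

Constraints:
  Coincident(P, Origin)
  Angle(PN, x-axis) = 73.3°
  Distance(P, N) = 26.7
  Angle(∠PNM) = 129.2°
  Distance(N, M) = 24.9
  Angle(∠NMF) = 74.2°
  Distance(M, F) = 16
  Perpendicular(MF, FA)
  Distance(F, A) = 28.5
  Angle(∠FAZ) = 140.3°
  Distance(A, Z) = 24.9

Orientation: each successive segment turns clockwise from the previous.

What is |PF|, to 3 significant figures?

37.8

P is at the origin; PN runs at 73.3° with length 26.7, so N = (7.67, 25.6). ∠PNM = 129.2° gives NM at 22.5° from the x-axis; with |NM| = 24.9, M = (30.7, 35.1). ∠NMF = 74.2° gives MF at -83.3° from the x-axis; with |MF| = 16.0, F = (32.5, 19.2). Then |PF| = |F − P| = 37.8.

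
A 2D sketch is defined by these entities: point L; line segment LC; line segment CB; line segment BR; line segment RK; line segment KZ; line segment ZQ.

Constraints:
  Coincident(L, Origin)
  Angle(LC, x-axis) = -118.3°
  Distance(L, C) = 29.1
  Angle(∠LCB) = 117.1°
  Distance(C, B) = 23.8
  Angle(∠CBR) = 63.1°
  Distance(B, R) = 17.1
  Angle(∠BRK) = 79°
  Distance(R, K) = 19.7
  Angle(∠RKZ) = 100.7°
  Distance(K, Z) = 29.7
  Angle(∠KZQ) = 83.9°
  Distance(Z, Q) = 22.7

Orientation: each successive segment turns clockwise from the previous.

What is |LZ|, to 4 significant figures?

56.27

∠BRK = 79.0° gives RK at -39.10° from the x-axis; with |RK| = 19.7, K = (-14.25, -22.46). ∠RKZ = 100.7° gives KZ at -118.4° from the x-axis; with |KZ| = 29.7, Z = (-28.37, -48.59). Then |LZ| = |Z − L| = 56.27.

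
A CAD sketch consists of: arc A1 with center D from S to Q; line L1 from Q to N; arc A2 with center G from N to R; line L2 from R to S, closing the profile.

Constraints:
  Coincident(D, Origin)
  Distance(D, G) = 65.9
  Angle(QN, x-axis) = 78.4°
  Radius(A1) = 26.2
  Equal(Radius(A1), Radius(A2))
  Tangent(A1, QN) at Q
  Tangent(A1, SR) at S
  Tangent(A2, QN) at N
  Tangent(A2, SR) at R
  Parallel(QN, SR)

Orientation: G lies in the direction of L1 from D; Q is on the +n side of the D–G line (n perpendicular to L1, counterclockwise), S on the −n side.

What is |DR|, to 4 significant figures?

70.92

Tangency of A1 to both parallel lines with radius 26.2 puts Q and S at D ± 26.2·n: Q = (-25.66, 5.268), S = (25.66, -5.268). Equal radii place N and R the same way about G: N = G + 26.2·n = (-12.41, 69.82), R = G − 26.2·n = (38.92, 59.29). Then |DR| = |R − D| = 70.92.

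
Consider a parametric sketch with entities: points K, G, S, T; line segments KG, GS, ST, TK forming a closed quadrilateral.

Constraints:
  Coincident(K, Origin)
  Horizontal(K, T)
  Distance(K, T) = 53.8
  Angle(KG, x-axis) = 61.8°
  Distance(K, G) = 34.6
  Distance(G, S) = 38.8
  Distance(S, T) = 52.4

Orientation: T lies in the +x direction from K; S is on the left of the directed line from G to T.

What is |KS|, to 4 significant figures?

71.24

Checks: |GS| = 38.80 ✓; |ST| = 52.40 ✓.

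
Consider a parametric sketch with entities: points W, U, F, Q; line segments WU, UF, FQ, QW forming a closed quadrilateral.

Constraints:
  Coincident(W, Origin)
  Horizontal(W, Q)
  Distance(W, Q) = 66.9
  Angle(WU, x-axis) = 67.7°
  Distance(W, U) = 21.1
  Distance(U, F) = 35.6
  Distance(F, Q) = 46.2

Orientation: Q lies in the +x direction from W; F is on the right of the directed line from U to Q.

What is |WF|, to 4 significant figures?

26.02

W is at the origin; WQ is horizontal with |WQ| = 66.9 and Q in +x, so Q = (66.9, 0). WU runs at 67.7° with |WU| = 21.1, so U = (8.007, 19.52). F is determined by |UF| = 35.6 and |FQ| = 46.2 together: it lies at the intersection of circle(U, 35.6) and circle(Q, 46.2). With |UQ| = 62.04, the foot of the radical line on UQ is 24.03 from U and the perpendicular offset is √(35.6² − 24.03²) = 26.26. Taking the right-of-UQ solution: F = (22.56, -12.97).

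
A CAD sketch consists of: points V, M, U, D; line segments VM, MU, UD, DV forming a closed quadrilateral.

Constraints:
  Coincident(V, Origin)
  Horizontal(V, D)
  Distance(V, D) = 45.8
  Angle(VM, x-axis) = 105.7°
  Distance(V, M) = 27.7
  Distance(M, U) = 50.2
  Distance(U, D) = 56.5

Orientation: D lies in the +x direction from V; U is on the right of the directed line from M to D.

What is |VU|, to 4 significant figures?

24.15

V is at the origin; V and D share the same y with |VD| = 45.8 and D in +x, so D = (45.8, 0). VM runs at 105.7° with |VM| = 27.7, so M = (-7.496, 26.67). U is determined by |MU| = 50.2 and |UD| = 56.5 together: it lies at the intersection of circle(M, 50.2) and circle(D, 56.5). With |MD| = 59.59, the foot of the radical line on MD is 24.16 from M and the perpendicular offset is √(50.2² − 24.16²) = 44.01. Taking the right-of-MD solution: U = (-5.582, -23.50).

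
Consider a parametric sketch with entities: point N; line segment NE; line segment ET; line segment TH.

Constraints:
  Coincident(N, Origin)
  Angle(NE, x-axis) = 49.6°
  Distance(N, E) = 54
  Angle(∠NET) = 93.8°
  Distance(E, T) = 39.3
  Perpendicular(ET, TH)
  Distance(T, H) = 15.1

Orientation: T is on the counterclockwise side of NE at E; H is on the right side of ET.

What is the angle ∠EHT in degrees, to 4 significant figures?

68.98°

∠NET = 93.8°, so ET runs at 49.6° + (180° − 93.8°) = 135.8° from the x-axis; with |ET| = 39.3, T = E + 39.3·(cos 135.8°, sin 135.8°) = (6.824, 68.52). ET ⟂ TH; with |TH| = 15.1 on the right of ET, H = T + 15.1·(0.6972, 0.7169) = (17.35, 79.35). Then cos ∠EHT = HE·HT / (|HE||HT|), giving 68.98°.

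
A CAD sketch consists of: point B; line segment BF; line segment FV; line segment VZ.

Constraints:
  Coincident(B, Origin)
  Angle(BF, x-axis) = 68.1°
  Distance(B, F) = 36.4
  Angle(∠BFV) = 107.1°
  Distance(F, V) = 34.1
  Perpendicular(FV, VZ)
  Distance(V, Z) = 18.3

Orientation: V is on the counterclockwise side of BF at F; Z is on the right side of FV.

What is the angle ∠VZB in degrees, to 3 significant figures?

40.2°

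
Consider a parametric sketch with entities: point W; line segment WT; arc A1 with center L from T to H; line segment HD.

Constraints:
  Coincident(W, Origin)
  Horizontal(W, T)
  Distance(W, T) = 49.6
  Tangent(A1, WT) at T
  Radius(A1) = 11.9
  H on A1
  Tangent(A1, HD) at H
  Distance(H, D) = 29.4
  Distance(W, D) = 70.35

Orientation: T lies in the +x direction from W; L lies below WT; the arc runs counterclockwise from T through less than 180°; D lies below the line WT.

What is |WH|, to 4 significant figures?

43.68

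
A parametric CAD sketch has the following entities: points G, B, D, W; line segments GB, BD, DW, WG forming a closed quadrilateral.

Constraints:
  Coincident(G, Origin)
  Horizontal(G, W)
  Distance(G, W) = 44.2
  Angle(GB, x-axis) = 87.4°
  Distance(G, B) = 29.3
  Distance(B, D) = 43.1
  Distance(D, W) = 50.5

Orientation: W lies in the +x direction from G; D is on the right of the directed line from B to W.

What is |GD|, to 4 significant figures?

14.16

G is at the origin; GW is horizontal with |GW| = 44.2 and W in +x, so W = (44.2, 0). GB runs at 87.4° with |GB| = 29.3, so B = (1.329, 29.27). D is determined by |BD| = 43.1 and |DW| = 50.5 together: it lies at the intersection of circle(B, 43.1) and circle(W, 50.5). With |BW| = 51.91, the foot of the radical line on BW is 19.28 from B and the perpendicular offset is √(43.1² − 19.28²) = 38.55. Taking the right-of-BW solution: D = (-4.480, -13.44).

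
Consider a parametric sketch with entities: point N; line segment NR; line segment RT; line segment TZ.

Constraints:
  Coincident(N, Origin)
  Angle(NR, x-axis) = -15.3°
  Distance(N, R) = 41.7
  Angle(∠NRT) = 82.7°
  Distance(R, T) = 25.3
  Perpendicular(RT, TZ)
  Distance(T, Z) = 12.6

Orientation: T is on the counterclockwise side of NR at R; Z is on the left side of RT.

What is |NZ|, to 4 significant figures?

35.03

N is at the origin; NR runs at -15.3° with length 41.7, so R = 41.7·(cos -15.3°, sin -15.3°) = (40.22, -11.00). ∠NRT = 82.7°, so RT runs at -15.3° + (180° − 82.7°) = 82.00° from the x-axis; with |RT| = 25.3, T = R + 25.3·(cos 82.00°, sin 82.00°) = (43.74, 14.05). RT is perpendicular to TZ; with |TZ| = 12.6 on the left of RT, Z = T + 12.6·(-0.9903, 0.1392) = (31.27, 15.80). Then |NZ| = |Z − N| = 35.03.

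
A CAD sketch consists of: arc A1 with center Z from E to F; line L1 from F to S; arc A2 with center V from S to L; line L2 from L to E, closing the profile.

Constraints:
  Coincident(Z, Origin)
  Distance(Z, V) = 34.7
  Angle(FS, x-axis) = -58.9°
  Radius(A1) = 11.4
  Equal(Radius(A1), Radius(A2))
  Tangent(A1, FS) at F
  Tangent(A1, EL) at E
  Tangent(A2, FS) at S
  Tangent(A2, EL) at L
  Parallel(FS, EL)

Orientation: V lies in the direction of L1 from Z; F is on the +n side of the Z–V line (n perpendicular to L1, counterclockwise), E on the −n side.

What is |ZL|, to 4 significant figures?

36.52

The slot axis is L1's direction at -58.9°, so u = (cos -58.9°, sin -58.9°) = (0.5165, -0.8563) and n = (−sin -58.9°, cos -58.9°) = (0.8563, 0.5165). Z is at the origin and V lies 34.7 along u from Z, so V = 34.7·u = (17.92, -29.71). Tangency of A1 to both parallel lines with radius 11.4 puts F and E at Z ± 11.4·n: F = (9.761, 5.888), E = (-9.761, -5.888). Equal radii place S and L the same way about V: S = V + 11.4·n = (27.69, -23.82), L = V − 11.4·n = (8.162, -35.60). Then |ZL| = |L − Z| = 36.52.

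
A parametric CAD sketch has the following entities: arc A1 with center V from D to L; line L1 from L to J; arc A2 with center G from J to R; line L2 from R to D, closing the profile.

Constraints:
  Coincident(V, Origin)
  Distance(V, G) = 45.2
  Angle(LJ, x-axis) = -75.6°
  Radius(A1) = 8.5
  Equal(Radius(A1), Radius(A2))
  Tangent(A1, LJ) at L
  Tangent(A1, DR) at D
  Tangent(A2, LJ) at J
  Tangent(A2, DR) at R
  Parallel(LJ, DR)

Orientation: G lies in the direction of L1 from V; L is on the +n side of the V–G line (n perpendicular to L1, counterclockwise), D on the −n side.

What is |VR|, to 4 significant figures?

45.99

The slot axis is L1's direction at -75.6°, so u = (cos -75.6°, sin -75.6°) = (0.2487, -0.9686) and n = (−sin -75.6°, cos -75.6°) = (0.9686, 0.2487). V is at the origin and G lies 45.2 along u from V, so G = 45.2·u = (11.24, -43.78). Tangency of A1 to both parallel lines with radius 8.5 puts L and D at V ± 8.5·n: L = (8.233, 2.114), D = (-8.233, -2.114). Equal radii place J and R the same way about G: J = G + 8.5·n = (19.47, -41.67), R = G − 8.5·n = (3.008, -45.89). Then |VR| = |R − V| = 45.99.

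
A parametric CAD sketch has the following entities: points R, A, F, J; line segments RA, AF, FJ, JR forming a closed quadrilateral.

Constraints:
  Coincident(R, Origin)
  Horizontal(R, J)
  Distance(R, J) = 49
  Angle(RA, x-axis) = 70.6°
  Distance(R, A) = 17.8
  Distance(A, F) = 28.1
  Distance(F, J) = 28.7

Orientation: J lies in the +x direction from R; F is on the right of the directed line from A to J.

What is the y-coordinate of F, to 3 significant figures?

-6.84

Checks: |AF| = 28.10 ✓; |FJ| = 28.70 ✓.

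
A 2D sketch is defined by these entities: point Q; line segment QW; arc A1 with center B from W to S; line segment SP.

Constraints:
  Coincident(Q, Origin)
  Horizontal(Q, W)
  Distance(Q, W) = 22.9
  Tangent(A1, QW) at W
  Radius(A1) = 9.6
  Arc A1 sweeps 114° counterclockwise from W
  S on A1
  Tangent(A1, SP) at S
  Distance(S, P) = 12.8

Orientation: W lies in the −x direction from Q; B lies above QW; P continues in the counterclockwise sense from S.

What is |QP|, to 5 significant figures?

31.762

Q is at the origin; Q and W share the same y with |QW| = 22.9 and W on the −x side, so W = (-22.900, 0.0000). Tangency of A1 to QW means the radius BW is perpendicular to QW, so B = W + (0, 9.6) = (-22.900, 9.6000). On A1, W sits at bearing -90° from B; a 114° counterclockwise sweep puts S at bearing 24°, so S = B + 9.6·(cos 24°, sin 24°) = (-14.130, 13.505). Tangency of A1 to SP means the radius BS is perpendicular to SP, so SP runs along (−sin 24°, cos 24°); with |SP| = 12.8, P = (-19.336, 25.198). Then |QP| = |P − Q| = 31.762.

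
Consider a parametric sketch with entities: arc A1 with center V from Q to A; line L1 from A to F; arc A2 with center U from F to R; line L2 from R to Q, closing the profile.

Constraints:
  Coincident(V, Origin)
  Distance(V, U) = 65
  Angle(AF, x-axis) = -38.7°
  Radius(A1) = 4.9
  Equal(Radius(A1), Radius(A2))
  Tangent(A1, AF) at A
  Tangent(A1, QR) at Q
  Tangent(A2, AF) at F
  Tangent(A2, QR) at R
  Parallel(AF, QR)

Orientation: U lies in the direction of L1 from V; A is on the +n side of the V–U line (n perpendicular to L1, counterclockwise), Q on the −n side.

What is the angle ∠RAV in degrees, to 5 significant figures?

81.426°

The slot axis is L1's direction at -38.7°, so u = (cos -38.7°, sin -38.7°) = (0.78043, -0.62524) and n = (−sin -38.7°, cos -38.7°) = (0.62524, 0.78043). V is at the origin and U lies 65.0 along u from V, so U = 65.0·u = (50.728, -40.641). Tangency of A1 to both parallel lines with radius 4.9 puts A and Q at V ± 4.9·n: A = (3.0637, 3.8241), Q = (-3.0637, -3.8241). Equal radii place F and R the same way about U: F = U + 4.9·n = (53.792, -36.817), R = U − 4.9·n = (47.664, -44.465). Then cos ∠RAV = AR·AV / (|AR||AV|), giving 81.426°.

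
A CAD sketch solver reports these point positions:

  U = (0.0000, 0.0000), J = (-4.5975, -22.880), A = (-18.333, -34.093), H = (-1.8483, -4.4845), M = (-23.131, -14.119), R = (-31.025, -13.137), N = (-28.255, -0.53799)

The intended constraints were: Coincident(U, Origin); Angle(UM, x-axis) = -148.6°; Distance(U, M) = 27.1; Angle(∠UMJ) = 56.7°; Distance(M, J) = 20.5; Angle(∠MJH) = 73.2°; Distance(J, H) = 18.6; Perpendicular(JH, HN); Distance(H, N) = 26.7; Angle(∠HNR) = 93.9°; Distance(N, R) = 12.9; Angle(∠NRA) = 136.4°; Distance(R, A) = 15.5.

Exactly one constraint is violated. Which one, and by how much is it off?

Distance(R, A) = 15.5 — off by 9.00.

U = (0.00, 0.00) ✓; UM at -148.6° ✓; |UM| = 27.10 ✓; ∠UMJ = 56.70° ✓; |MJ| = 20.50 ✓; ∠MJH = 73.20° ✓; |JH| = 18.60 ✓; ∠(JH, HN) = 90.00° ✓; |HN| = 26.70 ✓; ∠HNR = 93.90° ✓; |NR| = 12.90 ✓; ∠NRA = 136.4° ✓; |RA| = 24.50 ✗.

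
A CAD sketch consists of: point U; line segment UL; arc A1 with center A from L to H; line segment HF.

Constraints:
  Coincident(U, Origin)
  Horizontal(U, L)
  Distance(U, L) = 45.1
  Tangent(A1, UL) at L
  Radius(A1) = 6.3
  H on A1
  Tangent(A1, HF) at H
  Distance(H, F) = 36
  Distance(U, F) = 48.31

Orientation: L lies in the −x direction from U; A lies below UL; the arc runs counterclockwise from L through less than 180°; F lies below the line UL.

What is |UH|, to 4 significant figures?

51.15

U is at the origin; U and L share the same y with |UL| = 45.1 and L on the −x side, so L = (-45.10, 0.000). Since A1 is tangent to UL there, AL ⟂ UL, so A = L + (0, -6.3) = (-45.10, -6.300). Since AH ⟂ HF (tangency), |AF| = √(6.3² + 36.0²) = 36.55 regardless of where H sits on A1. So F lies on both circle(U, 48.31) and circle(A, 36.55); the below-UL intersection is F = (-28.62, -38.92). H is the foot of the tangent from F: H = (-50.15, -10.07).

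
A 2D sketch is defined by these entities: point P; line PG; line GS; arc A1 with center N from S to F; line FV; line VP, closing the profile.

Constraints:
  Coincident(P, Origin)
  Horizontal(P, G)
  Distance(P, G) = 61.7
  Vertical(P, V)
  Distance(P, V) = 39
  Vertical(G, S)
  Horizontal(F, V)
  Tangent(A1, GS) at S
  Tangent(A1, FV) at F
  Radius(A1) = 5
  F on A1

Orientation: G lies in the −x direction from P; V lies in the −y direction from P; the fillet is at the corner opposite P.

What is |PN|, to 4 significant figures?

66.11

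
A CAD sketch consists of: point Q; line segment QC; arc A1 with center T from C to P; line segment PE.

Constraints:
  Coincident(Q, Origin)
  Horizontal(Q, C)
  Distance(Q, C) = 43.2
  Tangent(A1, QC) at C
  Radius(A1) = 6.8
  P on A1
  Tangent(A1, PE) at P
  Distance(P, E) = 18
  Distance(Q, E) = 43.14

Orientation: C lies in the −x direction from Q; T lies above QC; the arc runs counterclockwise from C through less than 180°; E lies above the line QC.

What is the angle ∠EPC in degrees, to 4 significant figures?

136.4°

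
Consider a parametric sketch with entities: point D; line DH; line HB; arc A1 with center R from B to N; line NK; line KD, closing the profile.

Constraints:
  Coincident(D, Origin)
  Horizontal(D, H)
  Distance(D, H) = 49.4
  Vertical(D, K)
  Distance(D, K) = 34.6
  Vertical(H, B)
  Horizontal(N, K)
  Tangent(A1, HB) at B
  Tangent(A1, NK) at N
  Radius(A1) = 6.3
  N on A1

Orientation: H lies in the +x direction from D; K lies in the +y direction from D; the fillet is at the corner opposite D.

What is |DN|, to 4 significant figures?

55.27

The virtual corner opposite D is at (49.40, 34.60). Since A1 is tangent to HB there, RB ⟂ HB and A1 meets NK tangentially, so RN is at right angles to NK, with radius 6.3, so the center R sits 6.3 in from both sides at R = (43.10, 28.30). That places the tangent points at B = (49.40, 28.30) on HB and N = (43.10, 34.60) on NK. Then |DN| = |N − D| = 55.27.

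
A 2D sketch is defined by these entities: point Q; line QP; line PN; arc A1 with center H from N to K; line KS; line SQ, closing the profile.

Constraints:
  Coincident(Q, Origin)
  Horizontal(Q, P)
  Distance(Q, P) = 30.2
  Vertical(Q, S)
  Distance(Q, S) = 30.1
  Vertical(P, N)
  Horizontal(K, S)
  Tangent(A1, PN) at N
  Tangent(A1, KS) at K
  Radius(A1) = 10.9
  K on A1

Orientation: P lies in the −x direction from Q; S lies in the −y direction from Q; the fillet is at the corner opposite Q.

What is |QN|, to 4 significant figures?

35.79

Q is at the origin; QP is horizontal with |QP| = 30.2 and P on the −x side, so P = (-30.20, 0.000). Q and S share the same x with |QS| = 30.1 and S on the −y side, so S = (0.000, -30.10). The virtual corner opposite Q is at (-30.20, -30.10). A1 meets PN tangentially, so HN is at right angles to PN and since A1 is tangent to KS there, HK ⟂ KS, with radius 10.9, so the center H sits 10.9 in from both sides at H = (-19.30, -19.20). That places the tangent points at N = (-30.20, -19.20) on PN and K = (-19.30, -30.10) on KS. Then |QN| = |N − Q| = 35.79.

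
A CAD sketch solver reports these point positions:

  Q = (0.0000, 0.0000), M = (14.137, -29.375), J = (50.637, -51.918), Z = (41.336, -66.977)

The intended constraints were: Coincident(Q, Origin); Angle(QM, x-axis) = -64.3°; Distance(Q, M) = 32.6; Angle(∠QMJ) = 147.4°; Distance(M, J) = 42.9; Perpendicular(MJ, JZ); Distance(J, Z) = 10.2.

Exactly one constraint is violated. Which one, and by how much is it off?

Distance(J, Z) = 10.2 — off by 7.50.

Q = (0.00, 0.00) ✓; QM at -64.30° ✓; |QM| = 32.60 ✓; ∠QMJ = 147.4° ✓; |MJ| = 42.90 ✓; ∠(MJ, JZ) = 90.00° ✓; |JZ| = 17.70 ✗.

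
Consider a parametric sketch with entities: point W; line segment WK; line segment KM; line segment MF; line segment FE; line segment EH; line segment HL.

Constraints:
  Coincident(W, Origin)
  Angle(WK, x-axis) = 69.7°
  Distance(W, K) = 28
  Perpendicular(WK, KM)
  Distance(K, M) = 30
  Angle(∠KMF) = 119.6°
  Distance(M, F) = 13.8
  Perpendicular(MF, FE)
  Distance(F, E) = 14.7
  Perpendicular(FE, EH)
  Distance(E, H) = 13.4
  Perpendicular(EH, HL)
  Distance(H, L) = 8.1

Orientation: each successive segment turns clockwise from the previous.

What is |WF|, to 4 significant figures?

40.14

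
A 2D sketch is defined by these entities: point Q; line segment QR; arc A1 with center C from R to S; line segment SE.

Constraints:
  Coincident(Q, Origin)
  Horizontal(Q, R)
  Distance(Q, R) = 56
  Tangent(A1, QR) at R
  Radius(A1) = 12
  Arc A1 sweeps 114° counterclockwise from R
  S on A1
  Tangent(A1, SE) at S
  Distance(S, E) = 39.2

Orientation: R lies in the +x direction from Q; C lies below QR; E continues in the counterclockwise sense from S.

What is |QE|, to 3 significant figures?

80.6

Q is at the origin; Q and R share the same y with |QR| = 56.0 and R on the +x side, so R = (56.0, 0.00). Tangency of A1 to QR means the radius CR is perpendicular to QR, so C = R + (0, -12) = (56.0, -12.0). On A1, R sits at bearing 90° from C; a 114° counterclockwise sweep puts S at bearing 204°, so S = C + 12.0·(cos 204°, sin 204°) = (45.0, -16.9). The tangent condition forces CS to be normal to SE, so SE runs along (−sin 204°, cos 204°); with |SE| = 39.2, E = (61.0, -52.7). Then |QE| = |E − Q| = 80.6.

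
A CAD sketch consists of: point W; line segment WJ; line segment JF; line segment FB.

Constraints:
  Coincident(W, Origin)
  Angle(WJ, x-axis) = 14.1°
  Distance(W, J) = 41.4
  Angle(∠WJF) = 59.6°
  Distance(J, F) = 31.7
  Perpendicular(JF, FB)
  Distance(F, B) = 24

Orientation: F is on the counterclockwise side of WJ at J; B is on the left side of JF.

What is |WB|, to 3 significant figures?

15.9

W is at the origin; WJ runs at 14.1° with length 41.4, so J = 41.4·(cos 14.1°, sin 14.1°) = (40.2, 10.1). ∠WJF = 59.6°, so JF runs at 14.1° + (180° − 59.6°) = 134° from the x-axis; with |JF| = 31.7, F = J + 31.7·(cos 134°, sin 134°) = (17.9, 32.7). The perpendicularity gives FB at right angles to JF; with |FB| = 24.0 on the left of JF, B = F + 24.0·(-0.713, -0.701) = (0.816, 15.9). Then |WB| = |B − W| = 15.9.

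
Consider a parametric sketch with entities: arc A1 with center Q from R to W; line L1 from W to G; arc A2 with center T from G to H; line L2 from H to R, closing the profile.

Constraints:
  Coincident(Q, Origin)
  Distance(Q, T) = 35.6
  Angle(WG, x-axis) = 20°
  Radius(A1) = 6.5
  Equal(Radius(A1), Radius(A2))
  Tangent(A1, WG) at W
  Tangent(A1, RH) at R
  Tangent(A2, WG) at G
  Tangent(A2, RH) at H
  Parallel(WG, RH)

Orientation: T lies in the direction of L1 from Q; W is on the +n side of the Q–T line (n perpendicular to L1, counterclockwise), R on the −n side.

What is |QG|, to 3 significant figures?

36.2

Tangency of A1 to both parallel lines with radius 6.5 puts W and R at Q ± 6.5·n: W = (-2.22, 6.11), R = (2.22, -6.11). Equal radii place G and H the same way about T: G = T + 6.5·n = (31.2, 18.3), H = T − 6.5·n = (35.7, 6.07). Then |QG| = |G − Q| = 36.2.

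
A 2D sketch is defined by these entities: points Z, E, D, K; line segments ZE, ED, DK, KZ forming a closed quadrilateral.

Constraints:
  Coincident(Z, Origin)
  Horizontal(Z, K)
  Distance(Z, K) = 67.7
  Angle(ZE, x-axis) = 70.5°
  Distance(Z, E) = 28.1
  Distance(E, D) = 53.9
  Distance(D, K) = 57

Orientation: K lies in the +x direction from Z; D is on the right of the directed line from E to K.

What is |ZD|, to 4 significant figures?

31.96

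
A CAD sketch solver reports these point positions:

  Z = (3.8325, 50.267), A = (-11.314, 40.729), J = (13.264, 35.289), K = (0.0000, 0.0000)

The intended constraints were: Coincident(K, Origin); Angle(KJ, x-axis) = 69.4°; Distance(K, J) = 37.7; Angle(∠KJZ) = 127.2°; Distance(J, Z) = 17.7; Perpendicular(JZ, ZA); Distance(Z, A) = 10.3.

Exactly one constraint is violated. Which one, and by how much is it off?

Distance(Z, A) = 10.3 — off by 7.60.

K = (0.00, 0.00) ✓; KJ at 69.40° ✓; |KJ| = 37.70 ✓; ∠KJZ = 127.2° ✓; |JZ| = 17.70 ✓; ∠(JZ, ZA) = 90.00° ✓; |ZA| = 17.90 ✗.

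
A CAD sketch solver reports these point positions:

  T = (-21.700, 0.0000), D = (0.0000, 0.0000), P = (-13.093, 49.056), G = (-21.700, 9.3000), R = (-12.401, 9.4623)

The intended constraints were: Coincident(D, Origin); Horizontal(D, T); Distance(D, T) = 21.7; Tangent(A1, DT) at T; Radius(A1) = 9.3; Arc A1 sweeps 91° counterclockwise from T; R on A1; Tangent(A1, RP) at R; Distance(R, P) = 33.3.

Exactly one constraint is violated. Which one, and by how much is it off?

Distance(R, P) = 33.3 — off by 6.30.

D = (0.00, 0.00) ✓; D.y = 0.00, T.y = 0.00 ✓; |DT| = 21.70 ✓; ∠(GT, TD) = 90.00° ✓; |GT| = 9.300 ✓; bearing(G→R) − bearing(G→T) = 91.00° ✓; |GR| = 9.300 ✓; ∠(GR, RP) = 90.00° ✓; |RP| = 39.60 ✗.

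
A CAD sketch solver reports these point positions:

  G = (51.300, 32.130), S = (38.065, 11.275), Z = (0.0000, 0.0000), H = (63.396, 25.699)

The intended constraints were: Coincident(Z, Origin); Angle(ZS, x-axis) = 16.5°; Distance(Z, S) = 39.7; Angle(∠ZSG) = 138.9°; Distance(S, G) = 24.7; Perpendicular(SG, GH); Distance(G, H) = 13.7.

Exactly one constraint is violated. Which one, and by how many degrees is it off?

Perpendicular(SG, GH) — off by 4.40°.

Z = (0.00, 0.00) ✓; ZS at 16.50° ✓; |ZS| = 39.70 ✓; ∠ZSG = 138.9° ✓; |SG| = 24.70 ✓; ∠(SG, GH) = 85.60° ✗; |GH| = 13.70 ✓.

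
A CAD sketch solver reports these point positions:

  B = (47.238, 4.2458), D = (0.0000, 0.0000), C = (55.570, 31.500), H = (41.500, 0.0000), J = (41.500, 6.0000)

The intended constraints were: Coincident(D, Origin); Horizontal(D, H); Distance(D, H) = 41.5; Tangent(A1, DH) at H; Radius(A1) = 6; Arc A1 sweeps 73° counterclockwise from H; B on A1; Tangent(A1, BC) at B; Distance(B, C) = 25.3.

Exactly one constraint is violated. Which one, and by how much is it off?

Distance(B, C) = 25.3 — off by 3.20.

D = (0.00, 0.00) ✓; D.y = 0.00, H.y = 0.00 ✓; |DH| = 41.50 ✓; ∠(JH, HD) = 90.00° ✓; |JH| = 6.000 ✓; bearing(J→B) − bearing(J→H) = 73.00° ✓; |JB| = 6.000 ✓; ∠(JB, BC) = 90.00° ✓; |BC| = 28.50 ✗.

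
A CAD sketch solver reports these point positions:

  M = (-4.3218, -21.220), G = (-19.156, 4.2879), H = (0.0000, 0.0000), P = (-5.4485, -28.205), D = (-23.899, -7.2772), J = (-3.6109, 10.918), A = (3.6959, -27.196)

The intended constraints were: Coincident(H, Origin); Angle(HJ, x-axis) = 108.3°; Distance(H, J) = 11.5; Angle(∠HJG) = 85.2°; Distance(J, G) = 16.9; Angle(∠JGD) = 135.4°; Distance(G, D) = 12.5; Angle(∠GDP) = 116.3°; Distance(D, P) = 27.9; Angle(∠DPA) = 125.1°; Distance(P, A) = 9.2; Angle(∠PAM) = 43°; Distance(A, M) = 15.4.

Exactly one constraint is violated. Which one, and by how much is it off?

Distance(A, M) = 15.4 — off by 5.40.

H = (0.00, 0.00) ✓; HJ at 108.3° ✓; |HJ| = 11.50 ✓; ∠HJG = 85.20° ✓; |JG| = 16.90 ✓; ∠JGD = 135.4° ✓; |GD| = 12.50 ✓; ∠GDP = 116.3° ✓; |DP| = 27.90 ✓; ∠DPA = 125.1° ✓; |PA| = 9.200 ✓; ∠PAM = 43.00° ✓; |AM| = 10.00 ✗.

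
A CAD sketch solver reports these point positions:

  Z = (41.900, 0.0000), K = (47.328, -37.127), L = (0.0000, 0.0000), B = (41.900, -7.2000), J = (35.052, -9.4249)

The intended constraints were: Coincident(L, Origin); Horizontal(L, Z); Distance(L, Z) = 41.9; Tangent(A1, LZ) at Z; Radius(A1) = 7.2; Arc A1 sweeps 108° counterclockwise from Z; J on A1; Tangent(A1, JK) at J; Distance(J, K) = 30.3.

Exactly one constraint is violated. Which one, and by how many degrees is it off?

Tangent(A1, JK) at J — off by 5.90°.

L = (0.00, 0.00) ✓; L.y = 0.00, Z.y = 0.00 ✓; |LZ| = 41.90 ✓; ∠(BZ, ZL) = 90.00° ✓; |BZ| = 7.200 ✓; bearing(B→J) − bearing(B→Z) = 108.0° ✓; |BJ| = 7.200 ✓; ∠(BJ, JK) = 84.10° ✗; |JK| = 30.30 ✓.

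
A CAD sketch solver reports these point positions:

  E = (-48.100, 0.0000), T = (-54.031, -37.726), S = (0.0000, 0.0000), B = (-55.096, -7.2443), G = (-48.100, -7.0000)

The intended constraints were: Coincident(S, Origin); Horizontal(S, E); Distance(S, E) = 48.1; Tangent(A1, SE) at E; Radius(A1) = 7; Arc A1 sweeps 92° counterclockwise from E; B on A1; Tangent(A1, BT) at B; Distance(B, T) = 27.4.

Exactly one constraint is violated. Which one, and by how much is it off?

Distance(B, T) = 27.4 — off by 3.10.

S = (0.00, 0.00) ✓; S.y = 0.00, E.y = 0.00 ✓; |SE| = 48.10 ✓; ∠(GE, ES) = 90.00° ✓; |GE| = 7.000 ✓; bearing(G→B) − bearing(G→E) = 92.00° ✓; |GB| = 7.000 ✓; ∠(GB, BT) = 90.00° ✓; |BT| = 30.50 ✗.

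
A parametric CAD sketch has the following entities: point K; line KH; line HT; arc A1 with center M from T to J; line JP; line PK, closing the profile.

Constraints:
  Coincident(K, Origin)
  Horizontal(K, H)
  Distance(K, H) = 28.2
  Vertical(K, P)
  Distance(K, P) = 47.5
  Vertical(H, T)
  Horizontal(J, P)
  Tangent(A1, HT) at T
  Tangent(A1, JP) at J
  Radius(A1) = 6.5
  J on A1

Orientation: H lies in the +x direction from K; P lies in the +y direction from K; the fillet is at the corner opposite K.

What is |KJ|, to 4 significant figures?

52.22

K is at the origin; K and H share the same y with |KH| = 28.2 and H on the +x side, so H = (28.20, 0.000). KP is vertical with |KP| = 47.5 and P on the +y side, so P = (0.000, 47.50). The virtual corner opposite K is at (28.20, 47.50). The tangent condition forces MT to be normal to HT and since A1 is tangent to JP there, MJ ⟂ JP, with radius 6.5, so the center M sits 6.5 in from both sides at M = (21.70, 41.00). That places the tangent points at T = (28.20, 41.00) on HT and J = (21.70, 47.50) on JP. Then |KJ| = |J − K| = 52.22.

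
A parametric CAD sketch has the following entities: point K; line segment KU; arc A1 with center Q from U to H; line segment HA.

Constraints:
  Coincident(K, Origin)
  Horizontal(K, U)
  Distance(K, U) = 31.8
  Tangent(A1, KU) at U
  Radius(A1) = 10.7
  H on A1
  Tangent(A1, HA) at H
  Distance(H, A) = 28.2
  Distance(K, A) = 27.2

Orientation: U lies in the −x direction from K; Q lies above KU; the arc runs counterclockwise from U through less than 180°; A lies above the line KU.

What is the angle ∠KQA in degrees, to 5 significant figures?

50.198°

Checks: K.y = 0.00, U.y = 0.00 ✓; ∠(QU, UK) = 90.00° ✓; |QU| = 10.70 ✓; |QH| = 10.70 ✓; ∠(QH, HA) = 90.00° ✓; |HA| = 28.20 ✓; |KA| = 27.20 ✓.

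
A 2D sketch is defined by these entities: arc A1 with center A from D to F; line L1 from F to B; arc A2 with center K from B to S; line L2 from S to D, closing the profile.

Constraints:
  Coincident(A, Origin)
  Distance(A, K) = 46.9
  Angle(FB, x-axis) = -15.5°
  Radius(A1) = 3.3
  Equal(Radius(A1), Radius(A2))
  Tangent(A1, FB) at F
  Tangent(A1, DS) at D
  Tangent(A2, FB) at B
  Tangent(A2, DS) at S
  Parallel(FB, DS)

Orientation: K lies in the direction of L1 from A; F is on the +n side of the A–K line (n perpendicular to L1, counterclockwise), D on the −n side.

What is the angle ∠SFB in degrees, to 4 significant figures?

8.010°

Tangency of A1 to both parallel lines with radius 3.3 puts F and D at A ± 3.3·n: F = (0.8819, 3.180), D = (-0.8819, -3.180). Equal radii place B and S the same way about K: B = K + 3.3·n = (46.08, -9.353), S = K − 3.3·n = (44.31, -15.71). Then cos ∠SFB = FS·FB / (|FS||FB|), giving 8.010°.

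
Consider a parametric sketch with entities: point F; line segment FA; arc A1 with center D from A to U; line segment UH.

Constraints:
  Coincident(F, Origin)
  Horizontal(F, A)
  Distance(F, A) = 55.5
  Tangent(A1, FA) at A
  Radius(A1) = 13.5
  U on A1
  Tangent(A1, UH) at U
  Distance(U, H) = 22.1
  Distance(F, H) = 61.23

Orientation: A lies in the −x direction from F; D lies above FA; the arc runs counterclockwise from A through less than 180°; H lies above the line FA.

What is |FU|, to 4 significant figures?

45.62

F is at the origin; F and A share the same y with |FA| = 55.5 and A on the −x side, so A = (-55.50, 0.000). Since A1 is tangent to FA there, DA ⟂ FA, so D = A + (0, 13.5) = (-55.50, 13.50). Since DU ⟂ UH (tangency), |DH| = √(13.5² + 22.1²) = 25.90 regardless of where U sits on A1. So H lies on both circle(F, 61.23) and circle(D, 25.90); the above-FA intersection is H = (-47.83, 38.23). U is the foot of the tangent from H: U = (-42.41, 16.81).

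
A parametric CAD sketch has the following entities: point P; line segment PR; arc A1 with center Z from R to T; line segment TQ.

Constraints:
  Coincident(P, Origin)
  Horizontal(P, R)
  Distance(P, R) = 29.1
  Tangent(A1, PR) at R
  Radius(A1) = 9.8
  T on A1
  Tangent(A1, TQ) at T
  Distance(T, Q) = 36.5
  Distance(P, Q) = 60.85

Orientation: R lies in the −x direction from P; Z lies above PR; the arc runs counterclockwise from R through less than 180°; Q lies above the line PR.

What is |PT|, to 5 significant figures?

25.541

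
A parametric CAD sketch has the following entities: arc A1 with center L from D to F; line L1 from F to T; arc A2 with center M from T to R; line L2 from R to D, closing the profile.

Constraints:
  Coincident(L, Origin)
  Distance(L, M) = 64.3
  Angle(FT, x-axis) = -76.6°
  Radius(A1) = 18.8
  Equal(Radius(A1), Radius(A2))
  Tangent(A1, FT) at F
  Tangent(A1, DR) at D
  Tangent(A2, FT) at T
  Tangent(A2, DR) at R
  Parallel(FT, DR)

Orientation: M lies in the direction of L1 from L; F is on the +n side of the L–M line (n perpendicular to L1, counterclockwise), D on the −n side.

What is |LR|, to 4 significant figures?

66.99

The slot axis is L1's direction at -76.6°, so u = (cos -76.6°, sin -76.6°) = (0.2317, -0.9728) and n = (−sin -76.6°, cos -76.6°) = (0.9728, 0.2317). L is at the origin and M lies 64.3 along u from L, so M = 64.3·u = (14.90, -62.55). Tangency of A1 to both parallel lines with radius 18.8 puts F and D at L ± 18.8·n: F = (18.29, 4.357), D = (-18.29, -4.357). Equal radii place T and R the same way about M: T = M + 18.8·n = (33.19, -58.19), R = M − 18.8·n = (-3.387, -66.91). Then |LR| = |R − L| = 66.99.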